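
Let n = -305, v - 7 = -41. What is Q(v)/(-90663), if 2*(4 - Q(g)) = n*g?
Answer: 1727/30221 ≈ 0.057146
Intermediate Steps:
v = -34 (v = 7 - 41 = -34)
Q(g) = 4 + 305*g/2 (Q(g) = 4 - (-305)*g/2 = 4 + 305*g/2)
Q(v)/(-90663) = (4 + (305/2)*(-34))/(-90663) = (4 - 5185)*(-1/90663) = -5181*(-1/90663) = 1727/30221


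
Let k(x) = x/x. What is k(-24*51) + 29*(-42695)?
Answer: -1238154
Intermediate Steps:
k(x) = 1
k(-24*51) + 29*(-42695) = 1 + 29*(-42695) = 1 - 1238155 = -1238154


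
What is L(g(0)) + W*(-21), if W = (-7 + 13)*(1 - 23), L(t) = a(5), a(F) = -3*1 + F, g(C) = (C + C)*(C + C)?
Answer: 2774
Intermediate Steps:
g(C) = 4*C**2 (g(C) = (2*C)*(2*C) = 4*C**2)
a(F) = -3 + F
L(t) = 2 (L(t) = -3 + 5 = 2)
W = -132 (W = 6*(-22) = -132)
L(g(0)) + W*(-21) = 2 - 132*(-21) = 2 + 2772 = 2774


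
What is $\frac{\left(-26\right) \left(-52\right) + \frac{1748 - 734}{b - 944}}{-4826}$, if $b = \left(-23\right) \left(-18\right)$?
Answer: $- \frac{357773}{1278890} \approx -0.27975$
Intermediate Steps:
$b = 414$
$\frac{\left(-26\right) \left(-52\right) + \frac{1748 - 734}{b - 944}}{-4826} = \frac{\left(-26\right) \left(-52\right) + \frac{1748 - 734}{414 - 944}}{-4826} = \left(1352 + \frac{1014}{-530}\right) \left(- \frac{1}{4826}\right) = \left(1352 + 1014 \left(- \frac{1}{530}\right)\right) \left(- \frac{1}{4826}\right) = \left(1352 - \frac{507}{265}\right) \left(- \frac{1}{4826}\right) = \frac{357773}{265} \left(- \frac{1}{4826}\right) = - \frac{357773}{1278890}$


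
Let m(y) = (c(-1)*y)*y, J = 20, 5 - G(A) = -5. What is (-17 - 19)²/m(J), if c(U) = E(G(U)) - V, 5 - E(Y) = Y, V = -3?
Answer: -81/50 ≈ -1.6200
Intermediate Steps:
G(A) = 10 (G(A) = 5 - 1*(-5) = 5 + 5 = 10)
E(Y) = 5 - Y
c(U) = -2 (c(U) = (5 - 1*10) - 1*(-3) = (5 - 10) + 3 = -5 + 3 = -2)
m(y) = -2*y² (m(y) = (-2*y)*y = -2*y²)
(-17 - 19)²/m(J) = (-17 - 19)²/((-2*20²)) = (-36)²/((-2*400)) = 1296/(-800) = 1296*(-1/800) = -81/50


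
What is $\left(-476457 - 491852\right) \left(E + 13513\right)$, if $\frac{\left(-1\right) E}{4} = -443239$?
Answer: $-1729854010921$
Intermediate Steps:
$E = 1772956$ ($E = \left(-4\right) \left(-443239\right) = 1772956$)
$\left(-476457 - 491852\right) \left(E + 13513\right) = \left(-476457 - 491852\right) \left(1772956 + 13513\right) = \left(-968309\right) 1786469 = -1729854010921$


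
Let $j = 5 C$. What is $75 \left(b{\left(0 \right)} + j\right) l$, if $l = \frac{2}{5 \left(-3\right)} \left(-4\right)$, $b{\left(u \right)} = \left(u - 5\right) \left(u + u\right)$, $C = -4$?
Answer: $-800$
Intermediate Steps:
$j = -20$ ($j = 5 \left(-4\right) = -20$)
$b{\left(u \right)} = 2 u \left(-5 + u\right)$ ($b{\left(u \right)} = \left(-5 + u\right) 2 u = 2 u \left(-5 + u\right)$)
$l = \frac{8}{15}$ ($l = \frac{2}{-15} \left(-4\right) = 2 \left(- \frac{1}{15}\right) \left(-4\right) = \left(- \frac{2}{15}\right) \left(-4\right) = \frac{8}{15} \approx 0.53333$)
$75 \left(b{\left(0 \right)} + j\right) l = 75 \left(2 \cdot 0 \left(-5 + 0\right) - 20\right) \frac{8}{15} = 75 \left(2 \cdot 0 \left(-5\right) - 20\right) \frac{8}{15} = 75 \left(0 - 20\right) \frac{8}{15} = 75 \left(-20\right) \frac{8}{15} = \left(-1500\right) \frac{8}{15} = -800$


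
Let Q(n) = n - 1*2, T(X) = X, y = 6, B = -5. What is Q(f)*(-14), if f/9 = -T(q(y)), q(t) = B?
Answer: -602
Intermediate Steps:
q(t) = -5
f = 45 (f = 9*(-1*(-5)) = 9*5 = 45)
Q(n) = -2 + n (Q(n) = n - 2 = -2 + n)
Q(f)*(-14) = (-2 + 45)*(-14) = 43*(-14) = -602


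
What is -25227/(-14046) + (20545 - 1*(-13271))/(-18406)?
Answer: -1775229/43088446 ≈ -0.041200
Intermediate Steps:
-25227/(-14046) + (20545 - 1*(-13271))/(-18406) = -25227*(-1/14046) + (20545 + 13271)*(-1/18406) = 8409/4682 + 33816*(-1/18406) = 8409/4682 - 16908/9203 = -1775229/43088446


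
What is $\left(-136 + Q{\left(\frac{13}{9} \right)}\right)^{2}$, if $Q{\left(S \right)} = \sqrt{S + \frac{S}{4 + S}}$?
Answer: $\frac{\left(2856 - \sqrt{754}\right)^{2}}{441} \approx 18142.0$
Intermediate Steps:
$Q{\left(S \right)} = \sqrt{S + \frac{S}{4 + S}}$
$\left(-136 + Q{\left(\frac{13}{9} \right)}\right)^{2} = \left(-136 + \sqrt{\frac{\frac{13}{9} \left(5 + \frac{13}{9}\right)}{4 + \frac{13}{9}}}\right)^{2} = \left(-136 + \sqrt{\frac{13 \cdot \frac{1}{9} \left(5 + 13 \cdot \frac{1}{9}\right)}{4 + 13 \cdot \frac{1}{9}}}\right)^{2} = \left(-136 + \sqrt{\frac{13 \left(5 + \frac{13}{9}\right)}{9 \left(4 + \frac{13}{9}\right)}}\right)^{2} = \left(-136 + \sqrt{\frac{13}{9} \frac{1}{\frac{49}{9}} \cdot \frac{58}{9}}\right)^{2} = \left(-136 + \sqrt{\frac{13}{9} \cdot \frac{9}{49} \cdot \frac{58}{9}}\right)^{2} = \left(-136 + \sqrt{\frac{754}{441}}\right)^{2} = \left(-136 + \frac{\sqrt{754}}{21}\right)^{2}$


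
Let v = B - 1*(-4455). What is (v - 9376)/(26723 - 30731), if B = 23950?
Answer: -6343/1336 ≈ -4.7478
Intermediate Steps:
v = 28405 (v = 23950 - 1*(-4455) = 23950 + 4455 = 28405)
(v - 9376)/(26723 - 30731) = (28405 - 9376)/(26723 - 30731) = 19029/(-4008) = 19029*(-1/4008) = -6343/1336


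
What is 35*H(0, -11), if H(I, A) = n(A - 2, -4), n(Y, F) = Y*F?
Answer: 1820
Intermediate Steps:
n(Y, F) = F*Y
H(I, A) = 8 - 4*A (H(I, A) = -4*(A - 2) = -4*(-2 + A) = 8 - 4*A)
35*H(0, -11) = 35*(8 - 4*(-11)) = 35*(8 + 44) = 35*52 = 1820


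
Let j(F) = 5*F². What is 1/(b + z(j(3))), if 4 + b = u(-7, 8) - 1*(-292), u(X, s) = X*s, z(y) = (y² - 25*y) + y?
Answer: 1/1177 ≈ 0.00084962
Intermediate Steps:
z(y) = y² - 24*y
b = 232 (b = -4 + (-7*8 - 1*(-292)) = -4 + (-56 + 292) = -4 + 236 = 232)
1/(b + z(j(3))) = 1/(232 + (5*3²)*(-24 + 5*3²)) = 1/(232 + (5*9)*(-24 + 5*9)) = 1/(232 + 45*(-24 + 45)) = 1/(232 + 45*21) = 1/(232 + 945) = 1/1177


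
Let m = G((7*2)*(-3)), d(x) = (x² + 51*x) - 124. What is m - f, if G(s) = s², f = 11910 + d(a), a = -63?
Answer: -10778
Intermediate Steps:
d(x) = -124 + x² + 51*x
f = 12542 (f = 11910 + (-124 + (-63)² + 51*(-63)) = 11910 + (-124 + 3969 - 3213) = 11910 + 632 = 12542)
m = 1764 (m = ((7*2)*(-3))² = (14*(-3))² = (-42)² = 1764)
m - f = 1764 - 1*12542 = 1764 - 12542 = -10778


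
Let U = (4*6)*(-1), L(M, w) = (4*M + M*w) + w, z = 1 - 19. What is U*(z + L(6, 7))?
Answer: -1320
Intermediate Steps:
z = -18
L(M, w) = w + 4*M + M*w
U = -24 (U = 24*(-1) = -24)
U*(z + L(6, 7)) = -24*(-18 + (7 + 4*6 + 6*7)) = -24*(-18 + (7 + 24 + 42)) = -24*(-18 + 73) = -24*55 = -1320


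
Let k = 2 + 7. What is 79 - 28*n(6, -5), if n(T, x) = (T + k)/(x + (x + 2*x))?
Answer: 100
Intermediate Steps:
k = 9
n(T, x) = (9 + T)/(4*x) (n(T, x) = (T + 9)/(x + (x + 2*x)) = (9 + T)/(x + 3*x) = (9 + T)/((4*x)) = (9 + T)*(1/(4*x)) = (9 + T)/(4*x))
79 - 28*n(6, -5) = 79 - 7*(9 + 6)/(-5) = 79 - 7*(-1)*15/5 = 79 - 28*(-¾) = 79 + 21 = 100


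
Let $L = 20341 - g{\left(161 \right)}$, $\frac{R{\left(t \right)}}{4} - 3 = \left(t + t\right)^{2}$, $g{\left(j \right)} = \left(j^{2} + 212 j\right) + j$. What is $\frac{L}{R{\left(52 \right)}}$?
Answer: $- \frac{39873}{43276} \approx -0.92136$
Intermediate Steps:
$g{\left(j \right)} = j^{2} + 213 j$
$R{\left(t \right)} = 12 + 16 t^{2}$ ($R{\left(t \right)} = 12 + 4 \left(t + t\right)^{2} = 12 + 4 \left(2 t\right)^{2} = 12 + 4 \cdot 4 t^{2} = 12 + 16 t^{2}$)
$L = -39873$ ($L = 20341 - 161 \left(213 + 161\right) = 20341 - 161 \cdot 374 = 20341 - 60214 = -39873$)
$\frac{L}{R{\left(52 \right)}} = - \frac{39873}{12 + 16 \cdot 52^{2}} = - \frac{39873}{12 + 16 \cdot 2704} = - \frac{39873}{12 + 43264} = - \frac{39873}{43276}$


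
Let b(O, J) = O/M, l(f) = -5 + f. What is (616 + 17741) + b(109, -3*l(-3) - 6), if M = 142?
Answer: 2606803/142 ≈ 18358.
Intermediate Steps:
b(O, J) = O/142
(616 + 17741) + b(109, -3*l(-3) - 6) = (616 + 17741) + (1/142)*109 = 18357 + 109/142 = 2606803/142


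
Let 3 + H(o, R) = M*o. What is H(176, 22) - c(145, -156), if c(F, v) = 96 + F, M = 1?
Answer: -68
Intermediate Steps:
H(o, R) = -3 + o (H(o, R) = -3 + 1*o = -3 + o)
H(176, 22) - c(145, -156) = (-3 + 176) - (96 + 145) = 173 - 1*241 = 173 - 241 = -68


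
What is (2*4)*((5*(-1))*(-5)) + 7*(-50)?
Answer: -150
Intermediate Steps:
(2*4)*((5*(-1))*(-5)) + 7*(-50) = 8*(-5*(-5)) - 350 = 8*25 - 350 = 200 - 350 = -150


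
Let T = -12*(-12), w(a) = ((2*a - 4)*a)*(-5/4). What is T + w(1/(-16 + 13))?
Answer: 2557/18 ≈ 142.06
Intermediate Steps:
w(a) = -5*a*(-4 + 2*a)/4 (w(a) = ((-4 + 2*a)*a)*(-5*¼) = (a*(-4 + 2*a))*(-5/4) = -5*a*(-4 + 2*a)/4)
T = 144
T + w(1/(-16 + 13)) = 144 + 5*(2 - 1/(-16 + 13))/(2*(-16 + 13)) = 144 + (5/2)*(2 - 1/(-3))/(-3) = 144 + (5/2)*(-⅓)*(2 - 1*(-⅓)) = 144 + (5/2)*(-⅓)*(2 + ⅓) = 144 + (5/2)*(-⅓)*(7/3) = 144 - 35/18 = 2557/18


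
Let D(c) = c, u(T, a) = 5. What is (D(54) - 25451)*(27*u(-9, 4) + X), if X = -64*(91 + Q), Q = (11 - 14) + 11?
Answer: 157486797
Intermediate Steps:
Q = 8 (Q = -3 + 11 = 8)
X = -6336 (X = -64*(91 + 8) = -64*99 = -6336)
(D(54) - 25451)*(27*u(-9, 4) + X) = (54 - 25451)*(27*5 - 6336) = -25397*(135 - 6336) = -25397*(-6201) = 157486797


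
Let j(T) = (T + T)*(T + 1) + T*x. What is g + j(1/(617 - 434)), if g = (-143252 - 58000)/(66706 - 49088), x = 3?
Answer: -3361786261/295004601 ≈ -11.396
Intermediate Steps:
j(T) = 3*T + 2*T*(1 + T) (j(T) = (T + T)*(T + 1) + T*3 = (2*T)*(1 + T) + 3*T = 2*T*(1 + T) + 3*T = 3*T + 2*T*(1 + T))
g = -100626/8809 (g = -201252/17618 = -201252*1/17618 = -100626/8809 ≈ -11.423)
g + j(1/(617 - 434)) = -100626/8809 + (5 + 2/(617 - 434))/(617 - 434) = -100626/8809 + (5 + 2/183)/183 = -100626/8809 + (1/183)*(917/183) = -100626/8809 + 917/33489 = -3361786261/295004601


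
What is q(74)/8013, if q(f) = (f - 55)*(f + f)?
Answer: 2812/8013 ≈ 0.35093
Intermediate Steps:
q(f) = 2*f*(-55 + f) (q(f) = (-55 + f)*(2*f) = 2*f*(-55 + f))
q(74)/8013 = (2*74*(-55 + 74))/8013 = (2*74*19)*(1/8013) = 2812*(1/8013) = 2812/8013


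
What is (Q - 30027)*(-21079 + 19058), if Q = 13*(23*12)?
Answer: 53433219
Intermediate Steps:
Q = 3588 (Q = 13*276 = 3588)
(Q - 30027)*(-21079 + 19058) = (3588 - 30027)*(-21079 + 19058) = -26439*(-2021) = 53433219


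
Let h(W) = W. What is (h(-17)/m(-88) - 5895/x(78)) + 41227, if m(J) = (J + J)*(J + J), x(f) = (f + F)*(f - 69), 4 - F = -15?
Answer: 123853321615/3004672 ≈ 41220.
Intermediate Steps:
F = 19 (F = 4 - 1*(-15) = 4 + 15 = 19)
x(f) = (-69 + f)*(19 + f) (x(f) = (f + 19)*(f - 69) = (19 + f)*(-69 + f) = (-69 + f)*(19 + f))
m(J) = 4*J**2 (m(J) = (2*J)*(2*J) = 4*J**2)
(h(-17)/m(-88) - 5895/x(78)) + 41227 = (-17/(4*(-88)**2) - 5895/(-1311 + 78**2 - 50*78)) + 41227 = (-17/(4*7744) - 5895/(-1311 + 6084 - 3900)) + 41227 = (-17/30976 - 5895/873) + 41227 = (-17*1/30976 - 5895*1/873) + 41227 = (-17/30976 - 655/97) + 41227 = -20290929/3004672 + 41227 = 123853321615/3004672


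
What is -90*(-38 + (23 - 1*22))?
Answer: 3330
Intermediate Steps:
-90*(-38 + (23 - 1*22)) = -90*(-38 + (23 - 22)) = -90*(-38 + 1) = -90*(-37) = 3330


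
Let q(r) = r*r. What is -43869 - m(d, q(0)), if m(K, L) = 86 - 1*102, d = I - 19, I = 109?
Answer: -43853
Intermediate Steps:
d = 90 (d = 109 - 19 = 90)
q(r) = r²
m(K, L) = -16 (m(K, L) = 86 - 102 = -16)
-43869 - m(d, q(0)) = -43869 - 1*(-16) = -43869 + 16 = -43853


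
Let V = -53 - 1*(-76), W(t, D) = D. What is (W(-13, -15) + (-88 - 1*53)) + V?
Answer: -133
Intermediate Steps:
V = 23 (V = -53 + 76 = 23)
(W(-13, -15) + (-88 - 1*53)) + V = (-15 + (-88 - 1*53)) + 23 = (-15 + (-88 - 53)) + 23 = (-15 - 141) + 23 = -156 + 23 = -133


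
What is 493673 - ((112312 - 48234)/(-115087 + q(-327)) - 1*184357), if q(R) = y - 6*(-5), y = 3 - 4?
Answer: 39006419909/57529 ≈ 6.7803e+5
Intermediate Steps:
y = -1
q(R) = 29 (q(R) = -1 - 6*(-5) = -1 + 30 = 29)
493673 - ((112312 - 48234)/(-115087 + q(-327)) - 1*184357) = 493673 - ((112312 - 48234)/(-115087 + 29) - 1*184357) = 493673 - (64078/(-115058) - 184357) = 493673 - (64078*(-1/115058) - 184357) = 493673 - (-32039/57529 - 184357) = 493673 - 1*(-10605905892/57529) = 493673 + 10605905892/57529 = 39006419909/57529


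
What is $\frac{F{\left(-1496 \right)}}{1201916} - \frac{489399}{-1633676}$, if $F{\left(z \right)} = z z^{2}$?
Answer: $- \frac{1367269137907063}{490885330804} \approx -2785.3$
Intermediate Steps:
$F{\left(z \right)} = z^{3}$
$\frac{F{\left(-1496 \right)}}{1201916} - \frac{489399}{-1633676} = \frac{\left(-1496\right)^{3}}{1201916} - \frac{489399}{-1633676} = \left(-3348071936\right) \frac{1}{1201916} - - \frac{489399}{1633676} = - \frac{837017984}{300479} + \frac{489399}{1633676} = - \frac{1367269137907063}{490885330804}$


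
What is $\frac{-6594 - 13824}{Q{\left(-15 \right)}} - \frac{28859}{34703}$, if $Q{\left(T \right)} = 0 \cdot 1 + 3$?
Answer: $- \frac{236217477}{34703} \approx -6806.8$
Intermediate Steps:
$Q{\left(T \right)} = 3$ ($Q{\left(T \right)} = 0 + 3 = 3$)
$\frac{-6594 - 13824}{Q{\left(-15 \right)}} - \frac{28859}{34703} = \frac{-6594 - 13824}{3} - \frac{28859}{34703} = \left(-6594 - 13824\right) \frac{1}{3} - \frac{28859}{34703} = \left(-20418\right) \frac{1}{3} - \frac{28859}{34703} = -6806 - \frac{28859}{34703} = - \frac{236217477}{34703}$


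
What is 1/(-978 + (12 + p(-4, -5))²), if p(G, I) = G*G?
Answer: -1/194 ≈ -0.0051546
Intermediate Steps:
p(G, I) = G²
1/(-978 + (12 + p(-4, -5))²) = 1/(-978 + (12 + (-4)²)²) = 1/(-978 + (12 + 16)²) = 1/(-978 + 28²) = 1/(-978 + 784) = 1/(-194) = -1/194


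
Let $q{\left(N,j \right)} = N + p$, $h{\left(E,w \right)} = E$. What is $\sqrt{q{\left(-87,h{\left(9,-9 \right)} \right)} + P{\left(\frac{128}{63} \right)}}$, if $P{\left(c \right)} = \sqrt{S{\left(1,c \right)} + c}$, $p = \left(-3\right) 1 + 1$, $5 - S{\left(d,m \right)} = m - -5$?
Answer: $i \sqrt{89} \approx 9.434 i$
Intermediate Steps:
$S{\left(d,m \right)} = - m$ ($S{\left(d,m \right)} = 5 - \left(m - -5\right) = 5 - \left(m + 5\right) = 5 - \left(5 + m\right) = - m$)
$p = -2$ ($p = -3 + 1 = -2$)
$P{\left(c \right)} = 0$ ($P{\left(c \right)} = \sqrt{- c + c} = \sqrt{0} = 0$)
$q{\left(N,j \right)} = -2 + N$ ($q{\left(N,j \right)} = N - 2 = -2 + N$)
$\sqrt{q{\left(-87,h{\left(9,-9 \right)} \right)} + P{\left(\frac{128}{63} \right)}} = \sqrt{\left(-2 - 87\right) + 0} = \sqrt{-89 + 0} = \sqrt{-89} = i \sqrt{89}$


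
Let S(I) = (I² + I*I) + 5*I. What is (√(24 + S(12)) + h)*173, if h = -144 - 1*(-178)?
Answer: 5882 + 346*√93 ≈ 9218.7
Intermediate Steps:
S(I) = 2*I² + 5*I (S(I) = (I² + I²) + 5*I = 2*I² + 5*I)
h = 34 (h = -144 + 178 = 34)
(√(24 + S(12)) + h)*173 = (√(24 + 12*(5 + 2*12)) + 34)*173 = (√(24 + 12*(5 + 24)) + 34)*173 = (√(24 + 12*29) + 34)*173 = (√(24 + 348) + 34)*173 = (√372 + 34)*173 = (2*√93 + 34)*173 = (34 + 2*√93)*173 = 5882 + 346*√93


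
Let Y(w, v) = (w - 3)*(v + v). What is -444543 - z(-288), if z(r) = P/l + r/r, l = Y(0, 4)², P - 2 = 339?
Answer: -256057685/576 ≈ -4.4454e+5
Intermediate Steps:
P = 341 (P = 2 + 339 = 341)
Y(w, v) = 2*v*(-3 + w) (Y(w, v) = (-3 + w)*(2*v) = 2*v*(-3 + w))
l = 576 (l = (2*4*(-3 + 0))² = (2*4*(-3))² = (-24)² = 576)
z(r) = 917/576 (z(r) = 341/576 + r/r = 341*(1/576) + 1 = 341/576 + 1 = 917/576)
-444543 - z(-288) = -444543 - 1*917/576 = -444543 - 917/576 = -256057685/576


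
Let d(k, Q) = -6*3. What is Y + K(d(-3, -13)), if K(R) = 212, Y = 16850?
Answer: 17062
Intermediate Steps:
d(k, Q) = -18
Y + K(d(-3, -13)) = 16850 + 212 = 17062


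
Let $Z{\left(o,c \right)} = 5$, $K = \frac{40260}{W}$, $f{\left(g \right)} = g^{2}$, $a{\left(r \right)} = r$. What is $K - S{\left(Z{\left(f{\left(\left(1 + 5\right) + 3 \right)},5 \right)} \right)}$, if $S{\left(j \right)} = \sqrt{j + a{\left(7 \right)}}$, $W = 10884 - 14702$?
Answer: $- \frac{20130}{1909} - 2 \sqrt{3} \approx -14.009$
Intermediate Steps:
$W = -3818$ ($W = 10884 - 14702 = -3818$)
$K = - \frac{20130}{1909}$ ($K = \frac{40260}{-3818} = 40260 \left(- \frac{1}{3818}\right) = - \frac{20130}{1909} \approx -10.545$)
$S{\left(j \right)} = \sqrt{7 + j}$ ($S{\left(j \right)} = \sqrt{j + 7} = \sqrt{7 + j}$)
$K - S{\left(Z{\left(f{\left(\left(1 + 5\right) + 3 \right)},5 \right)} \right)} = - \frac{20130}{1909} - \sqrt{7 + 5} = - \frac{20130}{1909} - \sqrt{12} = - \frac{20130}{1909} - 2 \sqrt{3}$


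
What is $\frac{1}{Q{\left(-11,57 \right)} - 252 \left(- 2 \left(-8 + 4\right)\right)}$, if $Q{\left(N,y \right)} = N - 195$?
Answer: $- \frac{1}{2222} \approx -0.00045004$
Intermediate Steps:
$Q{\left(N,y \right)} = -195 + N$
$\frac{1}{Q{\left(-11,57 \right)} - 252 \left(- 2 \left(-8 + 4\right)\right)} = \frac{1}{\left(-195 - 11\right) - 252 \left(- 2 \left(-8 + 4\right)\right)} = \frac{1}{-206 - 252 \left(\left(-2\right) \left(-4\right)\right)} = \frac{1}{-206 - 2016} = \frac{1}{-2222} = - \frac{1}{2222}$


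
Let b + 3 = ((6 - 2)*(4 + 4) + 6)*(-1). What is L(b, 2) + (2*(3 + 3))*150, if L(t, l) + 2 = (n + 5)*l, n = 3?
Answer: 1814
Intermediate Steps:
b = -41 (b = -3 + ((6 - 2)*(4 + 4) + 6)*(-1) = -3 + (4*8 + 6)*(-1) = -3 + (32 + 6)*(-1) = -3 + 38*(-1) = -3 - 38 = -41)
L(t, l) = -2 + 8*l (L(t, l) = -2 + (3 + 5)*l = -2 + 8*l)
L(b, 2) + (2*(3 + 3))*150 = (-2 + 8*2) + (2*(3 + 3))*150 = (-2 + 16) + (2*6)*150 = 14 + 12*150 = 14 + 1800 = 1814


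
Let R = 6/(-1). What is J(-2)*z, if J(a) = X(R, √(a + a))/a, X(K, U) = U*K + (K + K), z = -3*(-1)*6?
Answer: 108 + 108*I ≈ 108.0 + 108.0*I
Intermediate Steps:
R = -6 (R = 6*(-1) = -6)
z = 18 (z = 3*6 = 18)
X(K, U) = 2*K + K*U (X(K, U) = K*U + 2*K = 2*K + K*U)
J(a) = (-12 - 6*√2*√a)/a (J(a) = (-6*(2 + √(a + a)))/a = (-6*(2 + √(2*a)))/a = (-6*(2 + √2*√a))/a = (-12 - 6*√2*√a)/a)
J(-2)*z = (6*(-2 - √2*√(-2))/(-2))*18 = (6*(-½)*(-2 - √2*I*√2))*18 = (6*(-½)*(-2 - 2*I))*18 = (6 + 6*I)*18 = 108 + 108*I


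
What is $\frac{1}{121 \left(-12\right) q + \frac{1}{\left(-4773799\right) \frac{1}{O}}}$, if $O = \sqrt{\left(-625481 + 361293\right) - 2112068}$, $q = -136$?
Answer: $\frac{140631887183006571}{27770860025802673662770} + \frac{4773799 i \sqrt{37129}}{111083440103210694651080} \approx 5.064 \cdot 10^{-6} + 8.2808 \cdot 10^{-15} i$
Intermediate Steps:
$O = 8 i \sqrt{37129}$ ($O = \sqrt{-264188 - 2112068} = \sqrt{-2376256} = 8 i \sqrt{37129} \approx 1541.5 i$)
$\frac{1}{121 \left(-12\right) q + \frac{1}{\left(-4773799\right) \frac{1}{O}}} = \frac{1}{121 \left(-12\right) \left(-136\right) + \frac{1}{\left(-4773799\right) \frac{1}{8 i \sqrt{37129}}}} = \frac{1}{\left(-1452\right) \left(-136\right) + \frac{1}{\left(-4773799\right) \left(- \frac{i \sqrt{37129}}{297032}\right)}} = \frac{1}{197472 + \frac{1}{\frac{4773799}{297032} i \sqrt{37129}}} = \frac{1}{197472 - \frac{8 i \sqrt{37129}}{4773799}}$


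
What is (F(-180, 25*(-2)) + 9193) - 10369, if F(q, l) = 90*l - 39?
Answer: -5715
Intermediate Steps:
F(q, l) = -39 + 90*l
(F(-180, 25*(-2)) + 9193) - 10369 = ((-39 + 90*(25*(-2))) + 9193) - 10369 = ((-39 + 90*(-50)) + 9193) - 10369 = ((-39 - 4500) + 9193) - 10369 = (-4539 + 9193) - 10369 = 4654 - 10369 = -5715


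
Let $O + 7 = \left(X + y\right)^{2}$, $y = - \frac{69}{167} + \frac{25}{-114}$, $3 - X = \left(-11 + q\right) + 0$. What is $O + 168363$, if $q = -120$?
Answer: $\frac{67466645150665}{362445444} \approx 1.8614 \cdot 10^{5}$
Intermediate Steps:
$X = 134$ ($X = 3 - \left(\left(-11 - 120\right) + 0\right) = 3 - \left(-131 + 0\right) = 3 - -131 = 3 + 131 = 134$)
$y = - \frac{12041}{19038}$ ($y = \left(-69\right) \frac{1}{167} + 25 \left(- \frac{1}{114}\right) = - \frac{69}{167} - \frac{25}{114} = - \frac{12041}{19038} \approx -0.63247$)
$O = \frac{6444242862493}{362445444}$ ($O = -7 + \left(134 - \frac{12041}{19038}\right)^{2} = -7 + \left(\frac{2539051}{19038}\right)^{2} = -7 + \frac{6446779980601}{362445444} = \frac{6444242862493}{362445444} \approx 17780.0$)
$O + 168363 = \frac{6444242862493}{362445444} + 168363 = \frac{67466645150665}{362445444}$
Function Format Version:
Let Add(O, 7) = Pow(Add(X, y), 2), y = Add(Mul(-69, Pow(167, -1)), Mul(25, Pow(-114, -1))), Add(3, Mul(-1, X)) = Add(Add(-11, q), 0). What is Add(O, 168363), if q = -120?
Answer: Rational(67466645150665, 362445444) ≈ 1.8614e+5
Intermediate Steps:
X = 134 (X = Add(3, Mul(-1, Add(Add(-11, -120), 0))) = Add(3, Mul(-1, Add(-131, 0))) = Add(3, Mul(-1, -131)) = Add(3, 131) = 134)
y = Rational(-12041, 19038) (y = Add(Mul(-69, Rational(1, 167)), Mul(25, Rational(-1, 114))) = Add(Rational(-69, 167), Rational(-25, 114)) = Rational(-12041, 19038) ≈ -0.63247)
O = Rational(6444242862493, 362445444) (O = Add(-7, Pow(Add(134, Rational(-12041, 19038)), 2)) = Add(-7, Pow(Rational(2539051, 19038), 2)) = Add(-7, Rational(6446779980601, 362445444)) = Rational(6444242862493, 362445444) ≈ 17780.)
Add(O, 168363) = Add(Rational(6444242862493, 362445444), 168363) = Rational(67466645150665, 362445444)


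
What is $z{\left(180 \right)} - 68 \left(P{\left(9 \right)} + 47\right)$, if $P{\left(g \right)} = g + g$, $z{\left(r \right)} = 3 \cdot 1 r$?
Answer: $-3880$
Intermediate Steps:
$z{\left(r \right)} = 3 r$
$P{\left(g \right)} = 2 g$
$z{\left(180 \right)} - 68 \left(P{\left(9 \right)} + 47\right) = 3 \cdot 180 - 68 \left(2 \cdot 9 + 47\right) = 540 - 68 \left(18 + 47\right) = 540 - 4420 = -3880$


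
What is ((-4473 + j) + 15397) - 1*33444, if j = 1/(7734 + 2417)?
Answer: -228600519/10151 ≈ -22520.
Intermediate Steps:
j = 1/10151 ≈ 9.8513e-5
((-4473 + j) + 15397) - 1*33444 = ((-4473 + 1/10151) + 15397) - 1*33444 = (-45405422/10151 + 15397) - 33444 = 110889525/10151 - 33444 = -228600519/10151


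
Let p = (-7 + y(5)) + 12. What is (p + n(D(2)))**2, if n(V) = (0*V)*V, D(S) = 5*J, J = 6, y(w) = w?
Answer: 100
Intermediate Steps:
D(S) = 30 (D(S) = 5*6 = 30)
p = 10 (p = (-7 + 5) + 12 = -2 + 12 = 10)
n(V) = 0 (n(V) = 0*V = 0)
(p + n(D(2)))**2 = (10 + 0)**2 = 10**2 = 100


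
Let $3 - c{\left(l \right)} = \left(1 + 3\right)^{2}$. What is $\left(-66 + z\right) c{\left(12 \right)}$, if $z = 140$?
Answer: $-962$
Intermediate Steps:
$c{\left(l \right)} = -13$ ($c{\left(l \right)} = 3 - \left(1 + 3\right)^{2} = 3 - 4^{2} = 3 - 16 = -13$)
$\left(-66 + z\right) c{\left(12 \right)} = \left(-66 + 140\right) \left(-13\right) = 74 \left(-13\right) = -962$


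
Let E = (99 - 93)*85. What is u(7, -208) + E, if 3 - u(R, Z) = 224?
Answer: 289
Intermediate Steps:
E = 510 (E = 6*85 = 510)
u(R, Z) = -221 (u(R, Z) = 3 - 1*224 = 3 - 224 = -221)
u(7, -208) + E = -221 + 510 = 289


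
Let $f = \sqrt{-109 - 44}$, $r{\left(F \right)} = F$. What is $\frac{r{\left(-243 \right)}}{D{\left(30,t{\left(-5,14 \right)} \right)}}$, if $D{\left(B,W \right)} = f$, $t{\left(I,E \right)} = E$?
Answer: $\frac{81 i \sqrt{17}}{17} \approx 19.645 i$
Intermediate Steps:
$f = 3 i \sqrt{17}$ ($f = \sqrt{-153} = 3 i \sqrt{17} \approx 12.369 i$)
$D{\left(B,W \right)} = 3 i \sqrt{17}$
$\frac{r{\left(-243 \right)}}{D{\left(30,t{\left(-5,14 \right)} \right)}} = - \frac{243}{3 i \sqrt{17}} = - 243 \left(- \frac{i \sqrt{17}}{51}\right) = \frac{81 i \sqrt{17}}{17}$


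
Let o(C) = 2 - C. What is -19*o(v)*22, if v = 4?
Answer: 836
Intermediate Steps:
-19*o(v)*22 = -19*(2 - 1*4)*22 = -19*(2 - 4)*22 = -19*(-2)*22 = 38*22 = 836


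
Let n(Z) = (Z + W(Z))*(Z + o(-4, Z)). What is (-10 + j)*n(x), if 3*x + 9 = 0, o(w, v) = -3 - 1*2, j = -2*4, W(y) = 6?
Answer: 432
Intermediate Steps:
j = -8
o(w, v) = -5 (o(w, v) = -3 - 2 = -5)
x = -3 (x = -3 + (1/3)*0 = -3 + 0 = -3)
n(Z) = (-5 + Z)*(6 + Z) (n(Z) = (Z + 6)*(Z - 5) = (6 + Z)*(-5 + Z) = (-5 + Z)*(6 + Z))
(-10 + j)*n(x) = (-10 - 8)*(-30 - 3 + (-3)**2) = -18*(-30 - 3 + 9) = -18*(-24) = 432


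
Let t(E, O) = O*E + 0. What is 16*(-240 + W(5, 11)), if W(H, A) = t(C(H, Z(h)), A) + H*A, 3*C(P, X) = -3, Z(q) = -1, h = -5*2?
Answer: -3136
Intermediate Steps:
h = -10
C(P, X) = -1 (C(P, X) = (⅓)*(-3) = -1)
t(E, O) = E*O (t(E, O) = E*O + 0 = E*O)
W(H, A) = -A + A*H (W(H, A) = -A + H*A = -A + A*H)
16*(-240 + W(5, 11)) = 16*(-240 + 11*(-1 + 5)) = 16*(-240 + 11*4) = 16*(-240 + 44) = 16*(-196) = -3136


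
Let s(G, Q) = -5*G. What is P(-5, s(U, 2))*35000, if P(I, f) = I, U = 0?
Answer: -175000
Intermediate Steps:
P(-5, s(U, 2))*35000 = -5*35000 = -175000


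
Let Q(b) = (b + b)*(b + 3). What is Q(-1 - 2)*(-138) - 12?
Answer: -12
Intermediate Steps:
Q(b) = 2*b*(3 + b) (Q(b) = (2*b)*(3 + b) = 2*b*(3 + b))
Q(-1 - 2)*(-138) - 12 = (2*(-1 - 2)*(3 + (-1 - 2)))*(-138) - 12 = (2*(-3)*(3 - 3))*(-138) - 12 = (2*(-3)*0)*(-138) - 12 = 0*(-138) - 12 = 0 - 12 = -12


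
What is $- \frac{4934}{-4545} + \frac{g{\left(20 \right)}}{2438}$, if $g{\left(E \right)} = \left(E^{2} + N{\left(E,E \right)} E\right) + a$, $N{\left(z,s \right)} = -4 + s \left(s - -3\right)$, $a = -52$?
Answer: $\frac{27530576}{5540355} \approx 4.9691$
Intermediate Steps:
$N{\left(z,s \right)} = -4 + s \left(3 + s\right)$ ($N{\left(z,s \right)} = -4 + s \left(s + 3\right) = -4 + s \left(3 + s\right)$)
$g{\left(E \right)} = -52 + E^{2} + E \left(-4 + E^{2} + 3 E\right)$ ($g{\left(E \right)} = \left(E^{2} + \left(-4 + E^{2} + 3 E\right) E\right) - 52 = \left(E^{2} + E \left(-4 + E^{2} + 3 E\right)\right) - 52 = -52 + E^{2} + E \left(-4 + E^{2} + 3 E\right)$)
$- \frac{4934}{-4545} + \frac{g{\left(20 \right)}}{2438} = - \frac{4934}{-4545} + \frac{-52 + 20^{3} - 80 + 4 \cdot 20^{2}}{2438} = \left(-4934\right) \left(- \frac{1}{4545}\right) + \left(-52 + 8000 - 80 + 4 \cdot 400\right) \frac{1}{2438} = \frac{4934}{4545} + \left(-52 + 8000 - 80 + 1600\right) \frac{1}{2438} = \frac{4934}{4545} + 9468 \cdot \frac{1}{2438} = \frac{4934}{4545} + \frac{4734}{1219} = \frac{27530576}{5540355}$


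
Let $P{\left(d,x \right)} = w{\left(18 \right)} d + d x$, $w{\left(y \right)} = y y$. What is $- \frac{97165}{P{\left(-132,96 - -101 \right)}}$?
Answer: $\frac{97165}{68772} \approx 1.4129$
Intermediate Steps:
$w{\left(y \right)} = y^{2}$
$P{\left(d,x \right)} = 324 d + d x$ ($P{\left(d,x \right)} = 18^{2} d + d x = 324 d + d x$)
$- \frac{97165}{P{\left(-132,96 - -101 \right)}} = - \frac{97165}{\left(-132\right) \left(324 + \left(96 - -101\right)\right)} = - \frac{97165}{\left(-132\right) \left(324 + \left(96 + 101\right)\right)} = - \frac{97165}{\left(-132\right) \left(324 + 197\right)} = - \frac{97165}{\left(-132\right) 521} = - \frac{97165}{-68772} = \left(-97165\right) \left(- \frac{1}{68772}\right) = \frac{97165}{68772}$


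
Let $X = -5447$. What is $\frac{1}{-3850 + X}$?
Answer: $- \frac{1}{9297} \approx -0.00010756$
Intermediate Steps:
$\frac{1}{-3850 + X} = \frac{1}{-3850 - 5447} = \frac{1}{-9297} = - \frac{1}{9297}$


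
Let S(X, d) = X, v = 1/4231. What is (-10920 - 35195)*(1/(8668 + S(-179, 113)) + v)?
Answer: -586582800/35916959 ≈ -16.332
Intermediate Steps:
v = 1/4231 ≈ 0.00023635
(-10920 - 35195)*(1/(8668 + S(-179, 113)) + v) = (-10920 - 35195)*(1/(8668 - 179) + 1/4231) = -46115*(1/8489 + 1/4231) = -46115*12720/35916959 = -586582800/35916959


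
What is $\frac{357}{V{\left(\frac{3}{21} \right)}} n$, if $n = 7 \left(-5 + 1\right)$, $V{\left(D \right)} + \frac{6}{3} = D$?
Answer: $\frac{69972}{13} \approx 5382.5$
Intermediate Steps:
$V{\left(D \right)} = -2 + D$
$n = -28$ ($n = 7 \left(-4\right) = -28$)
$\frac{357}{V{\left(\frac{3}{21} \right)}} n = \frac{357}{-2 + \frac{3}{21}} \left(-28\right) = \frac{357}{-2 + 3 \cdot \frac{1}{21}} \left(-28\right) = \frac{357}{-2 + \frac{1}{7}} \left(-28\right) = \frac{357}{- \frac{13}{7}} \left(-28\right) = 357 \left(- \frac{7}{13}\right) \left(-28\right) = \left(- \frac{2499}{13}\right) \left(-28\right) = \frac{69972}{13}$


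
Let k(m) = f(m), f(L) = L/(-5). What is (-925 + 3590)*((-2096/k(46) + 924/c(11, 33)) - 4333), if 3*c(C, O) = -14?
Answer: -263763045/23 ≈ -1.1468e+7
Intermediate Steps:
f(L) = -L/5 (f(L) = L*(-1/5) = -L/5)
c(C, O) = -14/3 (c(C, O) = (1/3)*(-14) = -14/3)
k(m) = -m/5
(-925 + 3590)*((-2096/k(46) + 924/c(11, 33)) - 4333) = (-925 + 3590)*((-2096/((-1/5*46)) + 924/(-14/3)) - 4333) = 2665*((-2096/(-46/5) + 924*(-3/14)) - 4333) = 2665*((-2096*(-5/46) - 198) - 4333) = 2665*((5240/23 - 198) - 4333) = 2665*(686/23 - 4333) = 2665*(-98973/23) = -263763045/23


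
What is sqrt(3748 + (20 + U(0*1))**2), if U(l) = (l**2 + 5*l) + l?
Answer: 2*sqrt(1037) ≈ 64.405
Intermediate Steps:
U(l) = l**2 + 6*l
sqrt(3748 + (20 + U(0*1))**2) = sqrt(3748 + (20 + (0*1)*(6 + 0*1))**2) = sqrt(3748 + (20 + 0*(6 + 0))**2) = sqrt(3748 + (20 + 0*6)**2) = sqrt(3748 + (20 + 0)**2) = sqrt(3748 + 20**2) = sqrt(3748 + 400) = sqrt(4148) = 2*sqrt(1037)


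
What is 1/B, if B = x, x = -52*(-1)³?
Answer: 1/52 ≈ 0.019231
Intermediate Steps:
x = 52 (x = -52*(-1) = 52)
B = 52
1/B = 1/52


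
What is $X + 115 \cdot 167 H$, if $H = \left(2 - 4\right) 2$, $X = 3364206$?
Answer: $3287386$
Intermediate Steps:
$H = -4$ ($H = \left(-2\right) 2 = -4$)
$X + 115 \cdot 167 H = 3364206 + 115 \cdot 167 \left(-4\right) = 3364206 + 19205 \left(-4\right) = 3364206 - 76820 = 3287386$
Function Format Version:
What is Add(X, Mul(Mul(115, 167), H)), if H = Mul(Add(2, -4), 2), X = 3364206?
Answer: 3287386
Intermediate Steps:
H = -4 (H = Mul(-2, 2) = -4)
Add(X, Mul(Mul(115, 167), H)) = Add(3364206, Mul(Mul(115, 167), -4)) = Add(3364206, Mul(19205, -4)) = Add(3364206, -76820) = 3287386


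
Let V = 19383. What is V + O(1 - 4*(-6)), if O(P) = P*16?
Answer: 19783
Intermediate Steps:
O(P) = 16*P
V + O(1 - 4*(-6)) = 19383 + 16*(1 - 4*(-6)) = 19383 + 16*(1 + 24) = 19383 + 16*25 = 19383 + 400 = 19783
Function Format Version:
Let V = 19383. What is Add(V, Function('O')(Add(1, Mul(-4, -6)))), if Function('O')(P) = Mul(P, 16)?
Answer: 19783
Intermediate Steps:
Function('O')(P) = Mul(16, P)
Add(V, Function('O')(Add(1, Mul(-4, -6)))) = Add(19383, Mul(16, Add(1, Mul(-4, -6)))) = Add(19383, Mul(16, Add(1, 24))) = Add(19383, Mul(16, 25)) = Add(19383, 400) = 19783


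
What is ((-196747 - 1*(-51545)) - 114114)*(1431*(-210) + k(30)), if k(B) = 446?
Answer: 77811396224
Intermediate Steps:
((-196747 - 1*(-51545)) - 114114)*(1431*(-210) + k(30)) = ((-196747 - 1*(-51545)) - 114114)*(1431*(-210) + 446) = ((-196747 + 51545) - 114114)*(-300510 + 446) = (-145202 - 114114)*(-300064) = -259316*(-300064) = 77811396224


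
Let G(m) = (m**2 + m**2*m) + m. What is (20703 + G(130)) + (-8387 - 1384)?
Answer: 2224962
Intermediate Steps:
G(m) = m + m**2 + m**3 (G(m) = (m**2 + m**3) + m = m + m**2 + m**3)
(20703 + G(130)) + (-8387 - 1384) = (20703 + 130*(1 + 130 + 130**2)) + (-8387 - 1384) = (20703 + 130*(1 + 130 + 16900)) - 9771 = (20703 + 130*17031) - 9771 = (20703 + 2214030) - 9771 = 2234733 - 9771 = 2224962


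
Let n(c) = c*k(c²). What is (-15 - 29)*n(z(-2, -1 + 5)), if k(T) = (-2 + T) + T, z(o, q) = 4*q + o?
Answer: -240240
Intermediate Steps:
z(o, q) = o + 4*q
k(T) = -2 + 2*T
n(c) = c*(-2 + 2*c²)
(-15 - 29)*n(z(-2, -1 + 5)) = (-15 - 29)*(2*(-2 + 4*(-1 + 5))*(-1 + (-2 + 4*(-1 + 5))²)) = -88*(-2 + 4*4)*(-1 + (-2 + 4*4)²) = -88*(-2 + 16)*(-1 + (-2 + 16)²) = -88*14*(-1 + 14²) = -88*14*(-1 + 196) = -88*14*195 = -44*5460 = -240240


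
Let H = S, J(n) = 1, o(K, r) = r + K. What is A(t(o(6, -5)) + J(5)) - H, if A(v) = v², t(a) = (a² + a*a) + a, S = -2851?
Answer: 2867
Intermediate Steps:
o(K, r) = K + r
t(a) = a + 2*a² (t(a) = (a² + a²) + a = 2*a² + a = a + 2*a²)
H = -2851
A(t(o(6, -5)) + J(5)) - H = ((6 - 5)*(1 + 2*(6 - 5)) + 1)² - 1*(-2851) = (1*(1 + 2*1) + 1)² + 2851 = (1*(1 + 2) + 1)² + 2851 = (1*3 + 1)² + 2851 = (3 + 1)² + 2851 = 4² + 2851 = 16 + 2851 = 2867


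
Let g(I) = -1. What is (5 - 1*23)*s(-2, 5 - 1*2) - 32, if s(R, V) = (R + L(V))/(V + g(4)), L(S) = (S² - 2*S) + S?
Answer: -68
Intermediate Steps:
L(S) = S² - S
s(R, V) = (R + V*(-1 + V))/(-1 + V) (s(R, V) = (R + V*(-1 + V))/(V - 1) = (R + V*(-1 + V))/(-1 + V))
(5 - 1*23)*s(-2, 5 - 1*2) - 32 = (5 - 1*23)*((-2 + (5 - 1*2)*(-1 + (5 - 1*2)))/(-1 + (5 - 1*2))) - 32 = (5 - 23)*((-2 + (5 - 2)*(-1 + (5 - 2)))/(-1 + (5 - 2))) - 32 = -18*(-2 + 3*(-1 + 3))/(-1 + 3) - 32 = -18*(-2 + 3*2)/2 - 32 = -9*(-2 + 6) - 32 = -9*4 - 32 = -18*2 - 32 = -36 - 32 = -68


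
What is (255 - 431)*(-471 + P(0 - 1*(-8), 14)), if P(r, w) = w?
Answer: 80432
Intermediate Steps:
(255 - 431)*(-471 + P(0 - 1*(-8), 14)) = (255 - 431)*(-471 + 14) = -176*(-457) = 80432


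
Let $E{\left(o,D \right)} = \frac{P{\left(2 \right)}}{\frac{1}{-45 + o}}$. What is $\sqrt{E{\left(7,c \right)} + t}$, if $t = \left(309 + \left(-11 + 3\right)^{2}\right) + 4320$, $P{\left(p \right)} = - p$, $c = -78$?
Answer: $\sqrt{4769} \approx 69.058$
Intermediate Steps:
$t = 4693$ ($t = \left(309 + \left(-8\right)^{2}\right) + 4320 = \left(309 + 64\right) + 4320 = 373 + 4320 = 4693$)
$E{\left(o,D \right)} = 90 - 2 o$ ($E{\left(o,D \right)} = \frac{\left(-1\right) 2}{\frac{1}{-45 + o}} = - 2 \left(-45 + o\right) = 90 - 2 o$)
$\sqrt{E{\left(7,c \right)} + t} = \sqrt{\left(90 - 14\right) + 4693} = \sqrt{76 + 4693} = \sqrt{4769}$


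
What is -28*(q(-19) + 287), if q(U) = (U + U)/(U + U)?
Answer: -8064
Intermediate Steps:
q(U) = 1 (q(U) = (2*U)/((2*U)) = (2*U)*(1/(2*U)) = 1)
-28*(q(-19) + 287) = -28*(1 + 287) = -28*288 = -8064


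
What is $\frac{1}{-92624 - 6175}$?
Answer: $- \frac{1}{98799} \approx -1.0122 \cdot 10^{-5}$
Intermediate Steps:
$\frac{1}{-92624 - 6175} = \frac{1}{-98799} = - \frac{1}{98799}$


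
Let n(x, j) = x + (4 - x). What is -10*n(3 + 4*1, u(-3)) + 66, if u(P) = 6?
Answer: 26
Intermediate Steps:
n(x, j) = 4
-10*n(3 + 4*1, u(-3)) + 66 = -10*4 + 66 = -40 + 66 = 26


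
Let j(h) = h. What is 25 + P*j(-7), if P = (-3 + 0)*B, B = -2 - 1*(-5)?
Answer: 88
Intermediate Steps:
B = 3 (B = -2 + 5 = 3)
P = -9 (P = (-3 + 0)*3 = -3*3 = -9)
25 + P*j(-7) = 25 - 9*(-7) = 25 + 63 = 88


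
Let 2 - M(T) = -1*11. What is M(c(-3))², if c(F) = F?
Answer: 169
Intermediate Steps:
M(T) = 13 (M(T) = 2 - (-1)*11 = 2 - 1*(-11) = 2 + 11 = 13)
M(c(-3))² = 13² = 169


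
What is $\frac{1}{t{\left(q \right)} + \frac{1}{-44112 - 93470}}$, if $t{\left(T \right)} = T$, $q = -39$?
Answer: $- \frac{137582}{5365699} \approx -0.025641$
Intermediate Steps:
$\frac{1}{t{\left(q \right)} + \frac{1}{-44112 - 93470}} = \frac{1}{-39 + \frac{1}{-44112 - 93470}} = \frac{1}{-39 + \frac{1}{-137582}} = \frac{1}{-39 - \frac{1}{137582}} = \frac{1}{- \frac{5365699}{137582}} = - \frac{137582}{5365699}$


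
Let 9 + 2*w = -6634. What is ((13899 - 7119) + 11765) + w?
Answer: 30447/2 ≈ 15224.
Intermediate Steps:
w = -6643/2 (w = -9/2 + (½)*(-6634) = -9/2 - 3317 = -6643/2 ≈ -3321.5)
((13899 - 7119) + 11765) + w = ((13899 - 7119) + 11765) - 6643/2 = (6780 + 11765) - 6643/2 = 18545 - 6643/2 = 30447/2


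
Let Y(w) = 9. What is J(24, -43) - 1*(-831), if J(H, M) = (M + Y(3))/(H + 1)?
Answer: 20741/25 ≈ 829.64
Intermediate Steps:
J(H, M) = (9 + M)/(1 + H) (J(H, M) = (M + 9)/(H + 1) = (9 + M)/(1 + H))
J(24, -43) - 1*(-831) = (9 - 43)/(1 + 24) - 1*(-831) = -34/25 + 831 = 20741/25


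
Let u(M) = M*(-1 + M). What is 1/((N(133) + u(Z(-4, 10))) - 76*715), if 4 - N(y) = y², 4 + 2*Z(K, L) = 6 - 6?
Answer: -1/72019 ≈ -1.3885e-5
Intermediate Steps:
Z(K, L) = -2 (Z(K, L) = -2 + (6 - 6)/2 = -2 + (½)*0 = -2 + 0 = -2)
N(y) = 4 - y²
1/((N(133) + u(Z(-4, 10))) - 76*715) = 1/(((4 - 1*133²) - 2*(-1 - 2)) - 76*715) = 1/(((4 - 1*17689) - 2*(-3)) - 54340) = 1/(((4 - 17689) + 6) - 54340) = 1/((-17685 + 6) - 54340) = 1/(-17679 - 54340) = 1/(-72019) = -1/72019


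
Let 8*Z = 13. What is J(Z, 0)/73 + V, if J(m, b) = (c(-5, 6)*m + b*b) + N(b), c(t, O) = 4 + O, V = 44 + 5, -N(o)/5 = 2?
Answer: 14333/292 ≈ 49.086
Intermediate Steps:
Z = 13/8 (Z = (⅛)*13 = 13/8 ≈ 1.6250)
N(o) = -10 (N(o) = -5*2 = -10)
V = 49
J(m, b) = -10 + b² + 10*m (J(m, b) = ((4 + 6)*m + b*b) - 10 = (10*m + b²) - 10 = (b² + 10*m) - 10 = -10 + b² + 10*m)
J(Z, 0)/73 + V = (-10 + 0² + 10*(13/8))/73 + 49 = (-10 + 0 + 65/4)*(1/73) + 49 = (25/4)*(1/73) + 49 = 25/292 + 49 = 14333/292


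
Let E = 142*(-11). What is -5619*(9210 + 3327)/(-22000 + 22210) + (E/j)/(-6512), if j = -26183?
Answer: -12999135906967/38750840 ≈ -3.3545e+5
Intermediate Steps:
E = -1562
-5619*(9210 + 3327)/(-22000 + 22210) + (E/j)/(-6512) = -5619*(9210 + 3327)/(-22000 + 22210) - 1562/(-26183)/(-6512) = -5619/(210/12537) - 1562*(-1/26183)*(-1/6512) = -5619/(210*(1/12537)) + (1562/26183)*(-1/6512) = -5619/10/597 - 71/7750168 = -5619*597/10 - 71/7750168 = -3354543/10 - 71/7750168 = -12999135906967/38750840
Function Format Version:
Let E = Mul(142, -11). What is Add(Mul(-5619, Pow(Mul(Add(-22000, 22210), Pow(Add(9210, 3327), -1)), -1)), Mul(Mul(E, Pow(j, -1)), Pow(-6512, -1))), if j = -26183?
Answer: Rational(-12999135906967, 38750840) ≈ -3.3545e+5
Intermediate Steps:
E = -1562
Add(Mul(-5619, Pow(Mul(Add(-22000, 22210), Pow(Add(9210, 3327), -1)), -1)), Mul(Mul(E, Pow(j, -1)), Pow(-6512, -1))) = Add(Mul(-5619, Pow(Mul(Add(-22000, 22210), Pow(Add(9210, 3327), -1)), -1)), Mul(Mul(-1562, Pow(-26183, -1)), Pow(-6512, -1))) = Add(Mul(-5619, Pow(Mul(210, Pow(12537, -1)), -1)), Mul(Mul(-1562, Rational(-1, 26183)), Rational(-1, 6512))) = Add(Mul(-5619, Pow(Mul(210, Rational(1, 12537)), -1)), Mul(Rational(1562, 26183), Rational(-1, 6512))) = Add(Mul(-5619, Pow(Rational(10, 597), -1)), Rational(-71, 7750168)) = Add(Mul(-5619, Rational(597, 10)), Rational(-71, 7750168)) = Add(Rational(-3354543, 10), Rational(-71, 7750168)) = Rational(-12999135906967, 38750840)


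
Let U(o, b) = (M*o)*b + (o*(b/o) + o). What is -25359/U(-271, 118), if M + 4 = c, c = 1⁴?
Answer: -8453/31927 ≈ -0.26476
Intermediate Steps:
c = 1
M = -3 (M = -4 + 1 = -3)
U(o, b) = b + o - 3*b*o (U(o, b) = (-3*o)*b + (o*(b/o) + o) = -3*b*o + (b + o) = b + o - 3*b*o)
-25359/U(-271, 118) = -25359/(118 - 271 - 3*118*(-271)) = -25359/(118 - 271 + 95934) = -25359/95781 = -25359*1/95781 = -8453/31927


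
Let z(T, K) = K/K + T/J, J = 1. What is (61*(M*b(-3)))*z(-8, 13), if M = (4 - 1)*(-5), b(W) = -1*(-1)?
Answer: 6405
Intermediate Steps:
z(T, K) = 1 + T (z(T, K) = K/K + T/1 = 1 + T*1 = 1 + T)
b(W) = 1
M = -15 (M = 3*(-5) = -15)
(61*(M*b(-3)))*z(-8, 13) = (61*(-15*1))*(1 - 8) = (61*(-15))*(-7) = -915*(-7) = 6405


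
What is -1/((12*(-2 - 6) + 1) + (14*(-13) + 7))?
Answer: 1/270 ≈ 0.0037037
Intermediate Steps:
-1/((12*(-2 - 6) + 1) + (14*(-13) + 7)) = -1/((12*(-8) + 1) + (-182 + 7)) = -1/((-96 + 1) - 175) = -1/(-95 - 175) = -1/(-270) = -1*(-1/270) = 1/270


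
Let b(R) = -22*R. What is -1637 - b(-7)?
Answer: -1791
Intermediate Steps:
-1637 - b(-7) = -1637 - (-22)*(-7) = -1637 - 1*154 = -1637 - 154 = -1791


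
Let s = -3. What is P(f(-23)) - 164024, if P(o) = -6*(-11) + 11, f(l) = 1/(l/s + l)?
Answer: -163947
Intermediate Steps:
f(l) = 3/(2*l) (f(l) = 1/(l/(-3) + l) = 1/(l*(-⅓) + l) = 1/(-l/3 + l) = 1/(2*l/3) = 3/(2*l))
P(o) = 77 (P(o) = 66 + 11 = 77)
P(f(-23)) - 164024 = 77 - 164024 = -163947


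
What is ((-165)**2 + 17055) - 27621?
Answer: 16659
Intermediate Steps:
((-165)**2 + 17055) - 27621 = (27225 + 17055) - 27621 = 44280 - 27621 = 16659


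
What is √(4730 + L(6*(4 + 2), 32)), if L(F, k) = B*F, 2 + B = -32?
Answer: √3506 ≈ 59.211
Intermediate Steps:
B = -34 (B = -2 - 32 = -34)
L(F, k) = -34*F
√(4730 + L(6*(4 + 2), 32)) = √(4730 - 204*(4 + 2)) = √(4730 - 204*6) = √(4730 - 34*36) = √(4730 - 1224) = √3506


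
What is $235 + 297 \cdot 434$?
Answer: $129133$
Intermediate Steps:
$235 + 297 \cdot 434 = 235 + 128898 = 129133$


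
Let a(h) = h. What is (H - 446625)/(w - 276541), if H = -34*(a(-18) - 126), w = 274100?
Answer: 441729/2441 ≈ 180.96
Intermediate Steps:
H = 4896 (H = -34*(-18 - 126) = -34*(-144) = 4896)
(H - 446625)/(w - 276541) = (4896 - 446625)/(274100 - 276541) = -441729/(-2441) = -441729*(-1/2441) = 441729/2441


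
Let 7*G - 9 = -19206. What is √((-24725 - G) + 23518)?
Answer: 2*√18809/7 ≈ 39.185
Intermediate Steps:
G = -19197/7 (G = 9/7 + (⅐)*(-19206) = 9/7 - 19206/7 = -19197/7 ≈ -2742.4)
√((-24725 - G) + 23518) = √((-24725 - 1*(-19197/7)) + 23518) = √((-24725 + 19197/7) + 23518) = √(-153878/7 + 23518) = √(10748/7) = 2*√18809/7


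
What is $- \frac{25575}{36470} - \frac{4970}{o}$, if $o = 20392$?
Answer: $- \frac{35139065}{37184812} \approx -0.94498$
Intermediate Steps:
$- \frac{25575}{36470} - \frac{4970}{o} = - \frac{25575}{36470} - \frac{4970}{20392} = \left(-25575\right) \frac{1}{36470} - \frac{2485}{10196} = - \frac{5115}{7294} - \frac{2485}{10196} = - \frac{35139065}{37184812}$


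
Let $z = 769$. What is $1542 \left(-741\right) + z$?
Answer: $-1141853$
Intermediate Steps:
$1542 \left(-741\right) + z = 1542 \left(-741\right) + 769 = -1142622 + 769 = -1141853$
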